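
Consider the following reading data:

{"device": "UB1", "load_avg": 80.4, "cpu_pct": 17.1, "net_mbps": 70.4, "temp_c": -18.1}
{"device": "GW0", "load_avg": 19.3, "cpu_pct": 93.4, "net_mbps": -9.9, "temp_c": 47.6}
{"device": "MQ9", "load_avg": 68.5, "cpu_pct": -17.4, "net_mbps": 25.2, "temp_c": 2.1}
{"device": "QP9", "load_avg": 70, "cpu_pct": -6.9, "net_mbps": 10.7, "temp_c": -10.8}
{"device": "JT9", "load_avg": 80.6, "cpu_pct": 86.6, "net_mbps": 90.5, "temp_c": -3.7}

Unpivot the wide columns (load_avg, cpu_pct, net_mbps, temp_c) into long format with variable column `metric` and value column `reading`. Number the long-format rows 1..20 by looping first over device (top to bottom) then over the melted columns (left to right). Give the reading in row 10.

-17.4

20 rows total (5 × 4). Row 10: index ⌊(10-1)/4⌋ = 2 into device → MQ9; (10-1) mod 4 = 1 into the melted columns → cpu_pct.
So row 10 is (MQ9, cpu_pct, -17.4); reading = -17.4.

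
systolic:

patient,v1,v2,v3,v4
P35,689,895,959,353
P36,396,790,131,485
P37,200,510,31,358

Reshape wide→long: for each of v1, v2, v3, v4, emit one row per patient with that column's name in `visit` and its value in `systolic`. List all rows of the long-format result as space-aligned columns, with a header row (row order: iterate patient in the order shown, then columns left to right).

patient  visit  systolic
P35      v1     689     
P35      v2     895     
P35      v3     959     
P35      v4     353     
P36      v1     396     
P36      v2     790     
P36      v3     131     
P36      v4     485     
P37      v1     200     
P37      v2     510     
P37      v3     31      
P37      v4     358     

Each (patient, column) pair becomes one row: 3 × 4 = 12 rows.
For example, (P35, v1) → systolic=689.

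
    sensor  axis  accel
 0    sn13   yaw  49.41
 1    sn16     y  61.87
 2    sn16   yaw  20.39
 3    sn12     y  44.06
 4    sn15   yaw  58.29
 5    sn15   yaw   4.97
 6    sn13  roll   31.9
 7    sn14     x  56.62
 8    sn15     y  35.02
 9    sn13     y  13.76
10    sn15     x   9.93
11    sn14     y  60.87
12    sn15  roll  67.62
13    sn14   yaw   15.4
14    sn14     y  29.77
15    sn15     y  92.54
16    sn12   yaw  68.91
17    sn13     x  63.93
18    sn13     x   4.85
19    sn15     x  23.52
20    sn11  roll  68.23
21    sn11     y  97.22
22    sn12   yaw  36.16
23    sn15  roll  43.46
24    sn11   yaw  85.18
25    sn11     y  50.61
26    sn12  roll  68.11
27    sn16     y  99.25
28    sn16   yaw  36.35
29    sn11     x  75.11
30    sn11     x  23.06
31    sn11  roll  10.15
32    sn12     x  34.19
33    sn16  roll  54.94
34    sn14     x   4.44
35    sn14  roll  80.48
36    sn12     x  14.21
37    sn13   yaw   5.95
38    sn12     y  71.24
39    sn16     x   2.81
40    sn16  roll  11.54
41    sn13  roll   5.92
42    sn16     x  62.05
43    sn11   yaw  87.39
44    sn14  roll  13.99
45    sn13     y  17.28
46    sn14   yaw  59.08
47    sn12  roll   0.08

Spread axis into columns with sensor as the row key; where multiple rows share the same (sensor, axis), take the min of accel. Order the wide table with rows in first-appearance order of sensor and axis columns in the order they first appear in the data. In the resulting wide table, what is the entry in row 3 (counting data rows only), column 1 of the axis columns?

36.16

With rows in first-appearance order of sensor, row 3 is sensor=sn12. axis columns in first-appearance order: yaw, y, roll, x; column 1 is yaw.
Long rows with sensor=sn12, axis=yaw: min(68.91, 36.16) = 36.16.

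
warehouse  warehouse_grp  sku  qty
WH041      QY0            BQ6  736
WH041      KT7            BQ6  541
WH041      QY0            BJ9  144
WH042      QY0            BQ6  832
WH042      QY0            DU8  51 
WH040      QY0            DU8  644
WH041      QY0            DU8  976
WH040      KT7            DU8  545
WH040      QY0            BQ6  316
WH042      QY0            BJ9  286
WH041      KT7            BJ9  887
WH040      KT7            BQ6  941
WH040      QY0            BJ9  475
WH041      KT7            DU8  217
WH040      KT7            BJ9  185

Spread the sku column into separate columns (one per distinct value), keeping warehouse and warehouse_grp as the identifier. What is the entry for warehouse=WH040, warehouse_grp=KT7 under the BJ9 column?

Wide layout: rows indexed by warehouse and warehouse_grp, columns are the 3 distinct sku values (BQ6, BJ9, DU8).
Cell (warehouse=WH040, warehouse_grp=KT7, sku=BJ9) draws from the long row where warehouse=WH040, warehouse_grp=KT7 and sku=BJ9, which has qty=185.

185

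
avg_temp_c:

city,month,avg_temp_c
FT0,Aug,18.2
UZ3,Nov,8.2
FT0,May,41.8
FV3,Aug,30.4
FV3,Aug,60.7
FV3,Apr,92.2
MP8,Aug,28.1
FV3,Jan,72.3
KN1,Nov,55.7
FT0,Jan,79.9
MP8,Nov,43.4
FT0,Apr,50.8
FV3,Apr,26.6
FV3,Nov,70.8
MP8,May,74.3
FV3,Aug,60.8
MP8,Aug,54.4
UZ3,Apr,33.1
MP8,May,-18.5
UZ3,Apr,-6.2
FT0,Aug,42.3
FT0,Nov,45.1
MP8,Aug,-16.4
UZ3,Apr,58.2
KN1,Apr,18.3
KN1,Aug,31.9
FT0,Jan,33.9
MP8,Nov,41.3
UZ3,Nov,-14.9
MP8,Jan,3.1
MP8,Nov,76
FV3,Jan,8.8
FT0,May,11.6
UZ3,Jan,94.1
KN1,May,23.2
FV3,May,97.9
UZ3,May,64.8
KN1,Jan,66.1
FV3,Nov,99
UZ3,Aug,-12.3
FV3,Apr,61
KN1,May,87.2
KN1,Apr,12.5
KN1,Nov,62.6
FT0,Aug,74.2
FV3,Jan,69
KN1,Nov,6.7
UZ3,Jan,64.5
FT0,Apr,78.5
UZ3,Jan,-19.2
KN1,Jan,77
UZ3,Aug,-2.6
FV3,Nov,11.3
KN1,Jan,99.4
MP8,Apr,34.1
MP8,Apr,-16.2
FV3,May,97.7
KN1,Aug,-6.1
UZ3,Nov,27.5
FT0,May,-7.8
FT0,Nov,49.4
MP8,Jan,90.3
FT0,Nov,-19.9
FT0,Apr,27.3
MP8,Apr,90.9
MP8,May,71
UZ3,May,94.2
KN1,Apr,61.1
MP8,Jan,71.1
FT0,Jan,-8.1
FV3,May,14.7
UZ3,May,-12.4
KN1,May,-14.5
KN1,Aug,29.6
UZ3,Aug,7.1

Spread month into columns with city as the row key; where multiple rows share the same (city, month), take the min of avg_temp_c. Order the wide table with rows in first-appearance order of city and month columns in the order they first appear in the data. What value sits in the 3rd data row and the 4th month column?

With rows in first-appearance order of city, row 3 is city=FV3. month columns in first-appearance order: Aug, Nov, May, Apr, Jan; column 4 is Apr.
Long rows with city=FV3, month=Apr: min(92.2, 26.6, 61) = 26.6.

26.6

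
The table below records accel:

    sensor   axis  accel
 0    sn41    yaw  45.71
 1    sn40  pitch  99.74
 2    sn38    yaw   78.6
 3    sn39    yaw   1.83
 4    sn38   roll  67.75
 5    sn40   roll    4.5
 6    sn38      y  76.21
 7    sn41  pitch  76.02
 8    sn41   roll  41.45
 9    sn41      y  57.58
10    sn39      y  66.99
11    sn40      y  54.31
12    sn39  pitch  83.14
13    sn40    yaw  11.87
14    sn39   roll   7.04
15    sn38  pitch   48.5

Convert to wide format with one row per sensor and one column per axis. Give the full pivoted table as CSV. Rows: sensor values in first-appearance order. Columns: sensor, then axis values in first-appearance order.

Columns: sensor plus the 4 distinct axis values (yaw, pitch, roll, y).
For example, row sn41 column yaw takes accel=45.71 from the long row (sn41, yaw).

sensor,yaw,pitch,roll,y
sn41,45.71,76.02,41.45,57.58
sn40,11.87,99.74,4.5,54.31
sn38,78.6,48.5,67.75,76.21
sn39,1.83,83.14,7.04,66.99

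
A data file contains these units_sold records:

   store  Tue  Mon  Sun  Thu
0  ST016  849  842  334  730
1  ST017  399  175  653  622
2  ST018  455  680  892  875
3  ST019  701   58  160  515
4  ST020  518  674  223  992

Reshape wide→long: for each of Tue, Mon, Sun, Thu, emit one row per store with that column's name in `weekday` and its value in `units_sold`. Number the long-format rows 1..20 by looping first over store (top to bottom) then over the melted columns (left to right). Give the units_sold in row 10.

20 rows total (5 × 4). Row 10: index ⌊(10-1)/4⌋ = 2 into store → ST018; (10-1) mod 4 = 1 into the melted columns → Mon.
So row 10 is (ST018, Mon, 680); units_sold = 680.

680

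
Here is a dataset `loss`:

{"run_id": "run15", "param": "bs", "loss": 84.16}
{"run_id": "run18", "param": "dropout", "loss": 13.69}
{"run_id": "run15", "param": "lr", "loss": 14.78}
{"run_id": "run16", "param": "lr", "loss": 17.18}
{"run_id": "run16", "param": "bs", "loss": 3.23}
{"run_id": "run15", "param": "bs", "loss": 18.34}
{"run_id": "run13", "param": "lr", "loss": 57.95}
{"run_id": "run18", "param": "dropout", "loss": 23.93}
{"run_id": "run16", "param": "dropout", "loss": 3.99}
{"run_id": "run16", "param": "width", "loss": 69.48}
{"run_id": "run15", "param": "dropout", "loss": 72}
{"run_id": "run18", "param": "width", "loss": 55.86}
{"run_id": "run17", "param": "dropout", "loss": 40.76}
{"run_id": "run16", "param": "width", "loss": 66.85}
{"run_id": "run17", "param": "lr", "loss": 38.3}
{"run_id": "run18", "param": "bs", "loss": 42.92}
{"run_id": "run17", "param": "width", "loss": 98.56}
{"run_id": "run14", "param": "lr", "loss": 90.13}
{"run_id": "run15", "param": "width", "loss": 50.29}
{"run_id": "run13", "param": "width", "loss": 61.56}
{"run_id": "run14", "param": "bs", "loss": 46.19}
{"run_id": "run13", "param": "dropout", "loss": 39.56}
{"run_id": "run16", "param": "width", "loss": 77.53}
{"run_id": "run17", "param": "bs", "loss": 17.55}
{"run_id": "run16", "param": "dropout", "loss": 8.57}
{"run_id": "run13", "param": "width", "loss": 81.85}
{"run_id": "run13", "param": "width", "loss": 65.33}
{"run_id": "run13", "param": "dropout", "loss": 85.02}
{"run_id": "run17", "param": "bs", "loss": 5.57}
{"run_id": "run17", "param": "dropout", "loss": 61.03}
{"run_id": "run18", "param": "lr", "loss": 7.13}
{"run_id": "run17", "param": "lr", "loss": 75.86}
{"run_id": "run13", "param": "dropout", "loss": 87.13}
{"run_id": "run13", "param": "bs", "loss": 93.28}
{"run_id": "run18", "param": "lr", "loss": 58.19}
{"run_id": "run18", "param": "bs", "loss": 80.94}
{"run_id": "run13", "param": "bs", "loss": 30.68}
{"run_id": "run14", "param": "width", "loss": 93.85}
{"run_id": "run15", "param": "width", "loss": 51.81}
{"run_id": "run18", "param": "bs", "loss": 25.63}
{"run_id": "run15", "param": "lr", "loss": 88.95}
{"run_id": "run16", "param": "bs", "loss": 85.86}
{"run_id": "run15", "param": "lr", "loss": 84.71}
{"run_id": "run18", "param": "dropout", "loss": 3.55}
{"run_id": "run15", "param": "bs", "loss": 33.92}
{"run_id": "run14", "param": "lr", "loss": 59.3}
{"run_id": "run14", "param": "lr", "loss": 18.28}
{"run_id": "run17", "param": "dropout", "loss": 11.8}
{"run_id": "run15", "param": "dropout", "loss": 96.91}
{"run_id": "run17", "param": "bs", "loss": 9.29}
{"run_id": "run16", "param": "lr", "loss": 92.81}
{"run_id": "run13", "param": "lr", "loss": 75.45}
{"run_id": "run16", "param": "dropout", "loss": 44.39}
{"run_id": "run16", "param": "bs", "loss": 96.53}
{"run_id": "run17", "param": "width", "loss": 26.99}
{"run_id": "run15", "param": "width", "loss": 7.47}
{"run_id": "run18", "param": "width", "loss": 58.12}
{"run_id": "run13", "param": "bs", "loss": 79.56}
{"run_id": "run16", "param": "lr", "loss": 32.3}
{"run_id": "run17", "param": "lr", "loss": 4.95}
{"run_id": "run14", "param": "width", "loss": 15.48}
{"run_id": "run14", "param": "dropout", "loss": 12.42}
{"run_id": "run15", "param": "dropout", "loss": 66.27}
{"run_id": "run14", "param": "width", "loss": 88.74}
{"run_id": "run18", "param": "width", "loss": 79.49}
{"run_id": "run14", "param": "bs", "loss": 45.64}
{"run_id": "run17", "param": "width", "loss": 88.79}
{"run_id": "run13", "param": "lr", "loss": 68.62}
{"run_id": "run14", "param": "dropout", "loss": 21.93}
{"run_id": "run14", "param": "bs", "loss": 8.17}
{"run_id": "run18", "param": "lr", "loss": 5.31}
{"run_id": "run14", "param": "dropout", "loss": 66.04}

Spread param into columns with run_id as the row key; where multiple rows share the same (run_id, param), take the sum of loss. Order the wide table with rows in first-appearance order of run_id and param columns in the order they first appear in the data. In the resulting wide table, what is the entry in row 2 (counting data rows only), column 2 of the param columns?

41.17

With rows in first-appearance order of run_id, row 2 is run_id=run18. param columns in first-appearance order: bs, dropout, lr, width; column 2 is dropout.
Long rows with run_id=run18, param=dropout: 13.69 + 23.93 + 3.55 = 41.17.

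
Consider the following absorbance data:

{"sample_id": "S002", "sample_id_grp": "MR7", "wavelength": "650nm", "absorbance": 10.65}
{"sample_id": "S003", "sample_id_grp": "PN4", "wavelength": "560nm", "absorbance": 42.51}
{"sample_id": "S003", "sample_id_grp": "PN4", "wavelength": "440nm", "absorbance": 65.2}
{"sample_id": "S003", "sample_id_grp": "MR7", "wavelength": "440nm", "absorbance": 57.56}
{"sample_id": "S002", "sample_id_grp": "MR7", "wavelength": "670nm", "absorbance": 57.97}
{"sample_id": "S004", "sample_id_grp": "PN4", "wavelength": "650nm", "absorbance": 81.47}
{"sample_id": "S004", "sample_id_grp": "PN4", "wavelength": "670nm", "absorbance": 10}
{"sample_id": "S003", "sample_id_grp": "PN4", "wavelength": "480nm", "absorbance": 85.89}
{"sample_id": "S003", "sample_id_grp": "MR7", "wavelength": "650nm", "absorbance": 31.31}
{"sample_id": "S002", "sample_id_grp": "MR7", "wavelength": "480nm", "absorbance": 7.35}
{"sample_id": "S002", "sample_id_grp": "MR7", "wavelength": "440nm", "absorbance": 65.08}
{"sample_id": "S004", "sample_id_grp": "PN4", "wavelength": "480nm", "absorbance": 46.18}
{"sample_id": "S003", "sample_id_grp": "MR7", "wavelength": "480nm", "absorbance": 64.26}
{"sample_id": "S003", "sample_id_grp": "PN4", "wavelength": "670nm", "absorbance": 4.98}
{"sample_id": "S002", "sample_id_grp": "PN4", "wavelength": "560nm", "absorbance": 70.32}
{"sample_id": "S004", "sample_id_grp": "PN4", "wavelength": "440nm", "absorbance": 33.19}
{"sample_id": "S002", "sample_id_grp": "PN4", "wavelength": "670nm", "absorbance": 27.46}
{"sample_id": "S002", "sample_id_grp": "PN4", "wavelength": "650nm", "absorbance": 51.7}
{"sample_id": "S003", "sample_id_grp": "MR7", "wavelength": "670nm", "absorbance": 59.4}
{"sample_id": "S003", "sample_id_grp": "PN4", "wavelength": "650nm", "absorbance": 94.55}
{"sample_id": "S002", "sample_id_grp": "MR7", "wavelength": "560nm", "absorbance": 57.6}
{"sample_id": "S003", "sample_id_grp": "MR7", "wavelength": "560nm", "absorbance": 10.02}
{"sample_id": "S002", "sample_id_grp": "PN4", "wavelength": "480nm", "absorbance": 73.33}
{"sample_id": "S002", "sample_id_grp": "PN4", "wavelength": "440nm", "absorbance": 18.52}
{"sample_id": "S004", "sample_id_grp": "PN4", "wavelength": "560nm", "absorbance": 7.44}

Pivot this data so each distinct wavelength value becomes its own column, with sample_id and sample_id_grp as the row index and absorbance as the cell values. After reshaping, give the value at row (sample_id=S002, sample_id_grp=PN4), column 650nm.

Wide layout: rows indexed by sample_id and sample_id_grp, columns are the 5 distinct wavelength values (650nm, 560nm, 440nm, 670nm, 480nm).
Cell (sample_id=S002, sample_id_grp=PN4, wavelength=650nm) draws from the long row where sample_id=S002, sample_id_grp=PN4 and wavelength=650nm, which has absorbance=51.7.

51.7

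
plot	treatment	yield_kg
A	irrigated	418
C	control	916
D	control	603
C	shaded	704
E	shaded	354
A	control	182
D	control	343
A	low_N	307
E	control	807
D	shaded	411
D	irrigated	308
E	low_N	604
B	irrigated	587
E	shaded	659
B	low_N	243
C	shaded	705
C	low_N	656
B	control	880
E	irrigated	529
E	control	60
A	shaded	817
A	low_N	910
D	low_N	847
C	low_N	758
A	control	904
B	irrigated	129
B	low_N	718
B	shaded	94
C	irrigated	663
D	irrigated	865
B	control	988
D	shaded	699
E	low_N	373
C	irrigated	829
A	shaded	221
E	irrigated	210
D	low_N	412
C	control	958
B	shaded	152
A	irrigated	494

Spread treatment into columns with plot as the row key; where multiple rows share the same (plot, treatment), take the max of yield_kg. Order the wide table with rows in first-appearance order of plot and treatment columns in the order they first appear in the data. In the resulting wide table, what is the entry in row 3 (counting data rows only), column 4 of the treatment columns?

847

With rows in first-appearance order of plot, row 3 is plot=D. treatment columns in first-appearance order: irrigated, control, shaded, low_N; column 4 is low_N.
Long rows with plot=D, treatment=low_N: max(847, 412) = 847.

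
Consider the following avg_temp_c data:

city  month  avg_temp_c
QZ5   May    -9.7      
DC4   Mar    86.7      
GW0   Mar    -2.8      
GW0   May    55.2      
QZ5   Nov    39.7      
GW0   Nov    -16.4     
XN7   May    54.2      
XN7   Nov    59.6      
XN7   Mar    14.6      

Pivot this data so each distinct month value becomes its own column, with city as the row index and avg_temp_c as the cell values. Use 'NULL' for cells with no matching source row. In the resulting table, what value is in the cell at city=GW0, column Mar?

The long row with city=GW0, month=Mar has avg_temp_c=-2.8.

-2.8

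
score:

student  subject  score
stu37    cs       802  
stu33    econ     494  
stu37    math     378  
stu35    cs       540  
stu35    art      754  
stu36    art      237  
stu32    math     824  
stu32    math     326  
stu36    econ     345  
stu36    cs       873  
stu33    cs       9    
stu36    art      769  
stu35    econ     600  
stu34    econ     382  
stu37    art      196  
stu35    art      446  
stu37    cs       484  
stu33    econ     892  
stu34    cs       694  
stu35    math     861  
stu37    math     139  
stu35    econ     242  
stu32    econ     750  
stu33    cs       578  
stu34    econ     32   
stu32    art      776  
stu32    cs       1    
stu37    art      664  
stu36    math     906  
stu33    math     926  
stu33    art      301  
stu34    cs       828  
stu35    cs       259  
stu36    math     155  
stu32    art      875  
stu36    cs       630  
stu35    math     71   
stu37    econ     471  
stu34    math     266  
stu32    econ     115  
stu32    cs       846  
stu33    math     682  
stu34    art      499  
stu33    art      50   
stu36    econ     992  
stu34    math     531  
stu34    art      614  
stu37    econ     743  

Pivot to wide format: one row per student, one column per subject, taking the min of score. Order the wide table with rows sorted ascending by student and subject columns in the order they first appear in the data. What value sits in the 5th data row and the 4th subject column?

With rows sorted ascending by student, row 5 is student=stu36. subject columns in first-appearance order: cs, econ, math, art; column 4 is art.
Long rows with student=stu36, subject=art: min(237, 769) = 237.

237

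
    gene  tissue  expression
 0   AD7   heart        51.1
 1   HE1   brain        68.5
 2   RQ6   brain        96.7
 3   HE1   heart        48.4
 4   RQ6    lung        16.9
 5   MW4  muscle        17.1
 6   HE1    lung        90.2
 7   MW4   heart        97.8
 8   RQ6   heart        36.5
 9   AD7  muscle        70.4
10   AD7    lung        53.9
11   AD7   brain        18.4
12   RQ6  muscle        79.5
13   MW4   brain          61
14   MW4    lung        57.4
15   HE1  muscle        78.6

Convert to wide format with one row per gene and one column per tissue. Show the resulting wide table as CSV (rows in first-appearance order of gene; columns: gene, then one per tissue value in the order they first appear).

gene,heart,brain,lung,muscle
AD7,51.1,18.4,53.9,70.4
HE1,48.4,68.5,90.2,78.6
RQ6,36.5,96.7,16.9,79.5
MW4,97.8,61,57.4,17.1

Columns: gene plus the 4 distinct tissue values (heart, brain, lung, muscle).
For example, row AD7 column heart takes expression=51.1 from the long row (AD7, heart).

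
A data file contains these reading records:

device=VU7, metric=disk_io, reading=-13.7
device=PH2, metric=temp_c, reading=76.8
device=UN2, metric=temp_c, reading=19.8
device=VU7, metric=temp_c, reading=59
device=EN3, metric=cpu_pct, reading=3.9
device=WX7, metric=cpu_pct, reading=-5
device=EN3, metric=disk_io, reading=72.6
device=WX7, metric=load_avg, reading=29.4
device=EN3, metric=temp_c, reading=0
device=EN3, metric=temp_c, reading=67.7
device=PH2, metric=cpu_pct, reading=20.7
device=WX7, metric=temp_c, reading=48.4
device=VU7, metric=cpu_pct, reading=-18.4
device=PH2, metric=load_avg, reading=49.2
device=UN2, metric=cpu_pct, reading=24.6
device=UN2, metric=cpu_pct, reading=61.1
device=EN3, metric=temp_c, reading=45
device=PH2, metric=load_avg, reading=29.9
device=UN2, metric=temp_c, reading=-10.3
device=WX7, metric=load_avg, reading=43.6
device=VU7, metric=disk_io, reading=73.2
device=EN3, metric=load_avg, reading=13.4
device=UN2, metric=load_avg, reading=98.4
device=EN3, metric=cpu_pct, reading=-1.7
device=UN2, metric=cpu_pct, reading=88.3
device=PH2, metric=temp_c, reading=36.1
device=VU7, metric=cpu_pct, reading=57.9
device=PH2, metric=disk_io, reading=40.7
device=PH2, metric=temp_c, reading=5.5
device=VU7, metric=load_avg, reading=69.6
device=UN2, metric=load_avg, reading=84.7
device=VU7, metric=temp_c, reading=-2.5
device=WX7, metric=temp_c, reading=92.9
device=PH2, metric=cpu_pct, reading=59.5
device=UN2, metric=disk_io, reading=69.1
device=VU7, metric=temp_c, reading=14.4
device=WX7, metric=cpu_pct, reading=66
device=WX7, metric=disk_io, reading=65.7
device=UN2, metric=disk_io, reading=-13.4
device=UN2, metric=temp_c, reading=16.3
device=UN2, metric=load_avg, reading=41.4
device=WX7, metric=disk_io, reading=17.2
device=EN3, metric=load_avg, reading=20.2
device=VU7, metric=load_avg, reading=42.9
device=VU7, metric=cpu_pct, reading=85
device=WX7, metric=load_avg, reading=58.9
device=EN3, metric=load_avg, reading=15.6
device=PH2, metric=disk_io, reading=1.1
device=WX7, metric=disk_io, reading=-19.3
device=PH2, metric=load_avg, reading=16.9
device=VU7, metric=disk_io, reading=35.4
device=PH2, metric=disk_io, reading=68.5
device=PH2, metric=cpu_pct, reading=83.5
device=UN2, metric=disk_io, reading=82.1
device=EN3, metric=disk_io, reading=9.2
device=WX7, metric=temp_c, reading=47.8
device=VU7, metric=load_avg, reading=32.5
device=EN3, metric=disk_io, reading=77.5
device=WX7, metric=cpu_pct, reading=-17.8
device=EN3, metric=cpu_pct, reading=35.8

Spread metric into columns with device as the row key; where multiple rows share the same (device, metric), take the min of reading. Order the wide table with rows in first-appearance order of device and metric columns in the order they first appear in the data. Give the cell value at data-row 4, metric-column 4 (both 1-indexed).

With rows in first-appearance order of device, row 4 is device=EN3. metric columns in first-appearance order: disk_io, temp_c, cpu_pct, load_avg; column 4 is load_avg.
Long rows with device=EN3, metric=load_avg: min(13.4, 20.2, 15.6) = 13.4.

13.4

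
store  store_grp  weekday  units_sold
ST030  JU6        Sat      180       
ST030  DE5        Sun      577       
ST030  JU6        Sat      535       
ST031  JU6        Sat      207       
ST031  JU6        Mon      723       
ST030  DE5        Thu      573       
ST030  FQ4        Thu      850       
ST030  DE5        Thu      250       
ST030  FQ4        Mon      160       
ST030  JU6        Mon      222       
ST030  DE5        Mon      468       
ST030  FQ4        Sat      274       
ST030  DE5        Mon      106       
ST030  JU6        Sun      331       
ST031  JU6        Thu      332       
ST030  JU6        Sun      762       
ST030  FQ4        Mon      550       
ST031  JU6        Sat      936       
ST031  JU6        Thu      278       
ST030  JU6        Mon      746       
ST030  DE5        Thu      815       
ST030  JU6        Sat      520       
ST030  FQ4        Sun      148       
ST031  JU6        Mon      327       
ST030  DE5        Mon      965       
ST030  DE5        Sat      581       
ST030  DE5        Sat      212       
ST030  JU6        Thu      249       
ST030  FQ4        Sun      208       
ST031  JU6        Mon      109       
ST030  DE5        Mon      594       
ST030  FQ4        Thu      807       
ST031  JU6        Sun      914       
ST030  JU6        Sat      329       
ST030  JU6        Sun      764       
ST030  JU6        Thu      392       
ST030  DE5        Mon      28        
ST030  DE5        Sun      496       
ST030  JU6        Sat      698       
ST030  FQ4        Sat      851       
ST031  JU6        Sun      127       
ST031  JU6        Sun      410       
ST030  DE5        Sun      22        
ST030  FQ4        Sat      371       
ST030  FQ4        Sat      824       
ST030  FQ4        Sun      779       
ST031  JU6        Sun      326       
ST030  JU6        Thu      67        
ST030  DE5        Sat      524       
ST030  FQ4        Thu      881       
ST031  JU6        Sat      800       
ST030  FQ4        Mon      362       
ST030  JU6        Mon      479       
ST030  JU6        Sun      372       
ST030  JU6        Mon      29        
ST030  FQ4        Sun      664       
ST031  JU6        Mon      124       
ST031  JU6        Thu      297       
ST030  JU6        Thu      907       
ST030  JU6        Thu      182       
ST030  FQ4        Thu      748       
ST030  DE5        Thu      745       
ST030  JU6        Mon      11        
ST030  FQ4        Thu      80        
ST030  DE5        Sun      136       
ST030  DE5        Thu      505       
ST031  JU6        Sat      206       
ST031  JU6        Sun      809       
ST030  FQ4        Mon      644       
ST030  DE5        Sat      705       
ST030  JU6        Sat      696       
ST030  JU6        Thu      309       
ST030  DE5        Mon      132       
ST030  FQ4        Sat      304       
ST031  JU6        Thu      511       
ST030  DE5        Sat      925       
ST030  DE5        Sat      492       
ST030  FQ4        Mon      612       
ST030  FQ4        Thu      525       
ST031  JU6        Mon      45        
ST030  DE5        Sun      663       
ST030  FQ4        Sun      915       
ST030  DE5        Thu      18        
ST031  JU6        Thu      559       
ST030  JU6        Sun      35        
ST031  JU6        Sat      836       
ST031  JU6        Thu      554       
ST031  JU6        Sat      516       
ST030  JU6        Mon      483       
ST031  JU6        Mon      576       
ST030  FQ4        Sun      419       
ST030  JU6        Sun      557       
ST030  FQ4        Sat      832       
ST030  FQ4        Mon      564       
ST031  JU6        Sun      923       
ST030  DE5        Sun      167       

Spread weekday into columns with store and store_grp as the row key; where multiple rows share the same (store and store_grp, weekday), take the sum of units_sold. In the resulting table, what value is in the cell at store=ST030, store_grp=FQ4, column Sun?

3133

Rows with store=ST030, store_grp=FQ4 and weekday=Sun: units_sold values are 148, 208, 779, 664, 915, 419.
148 + 208 + 779 + 664 + 915 + 419 = 3133.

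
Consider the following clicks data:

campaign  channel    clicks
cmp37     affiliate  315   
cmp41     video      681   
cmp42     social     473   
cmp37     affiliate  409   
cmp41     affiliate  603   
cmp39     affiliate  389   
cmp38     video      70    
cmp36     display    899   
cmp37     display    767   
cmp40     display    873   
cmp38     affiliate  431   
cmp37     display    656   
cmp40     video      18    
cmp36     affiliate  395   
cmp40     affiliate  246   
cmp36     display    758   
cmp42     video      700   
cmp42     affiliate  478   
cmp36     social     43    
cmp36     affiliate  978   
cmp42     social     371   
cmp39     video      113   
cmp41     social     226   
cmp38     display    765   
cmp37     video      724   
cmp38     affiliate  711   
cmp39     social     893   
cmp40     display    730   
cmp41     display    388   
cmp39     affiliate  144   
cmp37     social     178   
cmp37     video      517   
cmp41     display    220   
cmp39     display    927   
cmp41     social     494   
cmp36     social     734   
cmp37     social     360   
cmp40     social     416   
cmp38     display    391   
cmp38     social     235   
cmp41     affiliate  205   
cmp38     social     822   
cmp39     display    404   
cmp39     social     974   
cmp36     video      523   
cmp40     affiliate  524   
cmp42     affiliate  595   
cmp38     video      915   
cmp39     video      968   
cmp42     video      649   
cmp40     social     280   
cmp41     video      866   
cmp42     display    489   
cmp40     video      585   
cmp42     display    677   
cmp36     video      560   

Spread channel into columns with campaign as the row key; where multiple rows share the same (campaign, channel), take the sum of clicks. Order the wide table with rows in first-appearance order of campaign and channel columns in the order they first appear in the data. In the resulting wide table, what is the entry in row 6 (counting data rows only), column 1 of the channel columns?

1373

With rows in first-appearance order of campaign, row 6 is campaign=cmp36. channel columns in first-appearance order: affiliate, video, social, display; column 1 is affiliate.
Long rows with campaign=cmp36, channel=affiliate: 395 + 978 = 1373.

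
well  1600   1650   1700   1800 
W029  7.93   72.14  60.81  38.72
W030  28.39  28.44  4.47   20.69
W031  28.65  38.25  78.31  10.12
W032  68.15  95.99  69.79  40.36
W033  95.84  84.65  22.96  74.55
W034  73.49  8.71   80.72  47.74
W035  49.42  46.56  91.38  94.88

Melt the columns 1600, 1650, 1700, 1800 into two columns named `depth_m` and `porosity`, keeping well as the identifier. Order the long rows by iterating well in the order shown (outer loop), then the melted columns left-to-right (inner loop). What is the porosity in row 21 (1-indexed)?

73.49

28 rows total (7 × 4). Row 21: index ⌊(21-1)/4⌋ = 5 into well → W034; (21-1) mod 4 = 0 into the melted columns → 1600.
So row 21 is (W034, 1600, 73.49); porosity = 73.49.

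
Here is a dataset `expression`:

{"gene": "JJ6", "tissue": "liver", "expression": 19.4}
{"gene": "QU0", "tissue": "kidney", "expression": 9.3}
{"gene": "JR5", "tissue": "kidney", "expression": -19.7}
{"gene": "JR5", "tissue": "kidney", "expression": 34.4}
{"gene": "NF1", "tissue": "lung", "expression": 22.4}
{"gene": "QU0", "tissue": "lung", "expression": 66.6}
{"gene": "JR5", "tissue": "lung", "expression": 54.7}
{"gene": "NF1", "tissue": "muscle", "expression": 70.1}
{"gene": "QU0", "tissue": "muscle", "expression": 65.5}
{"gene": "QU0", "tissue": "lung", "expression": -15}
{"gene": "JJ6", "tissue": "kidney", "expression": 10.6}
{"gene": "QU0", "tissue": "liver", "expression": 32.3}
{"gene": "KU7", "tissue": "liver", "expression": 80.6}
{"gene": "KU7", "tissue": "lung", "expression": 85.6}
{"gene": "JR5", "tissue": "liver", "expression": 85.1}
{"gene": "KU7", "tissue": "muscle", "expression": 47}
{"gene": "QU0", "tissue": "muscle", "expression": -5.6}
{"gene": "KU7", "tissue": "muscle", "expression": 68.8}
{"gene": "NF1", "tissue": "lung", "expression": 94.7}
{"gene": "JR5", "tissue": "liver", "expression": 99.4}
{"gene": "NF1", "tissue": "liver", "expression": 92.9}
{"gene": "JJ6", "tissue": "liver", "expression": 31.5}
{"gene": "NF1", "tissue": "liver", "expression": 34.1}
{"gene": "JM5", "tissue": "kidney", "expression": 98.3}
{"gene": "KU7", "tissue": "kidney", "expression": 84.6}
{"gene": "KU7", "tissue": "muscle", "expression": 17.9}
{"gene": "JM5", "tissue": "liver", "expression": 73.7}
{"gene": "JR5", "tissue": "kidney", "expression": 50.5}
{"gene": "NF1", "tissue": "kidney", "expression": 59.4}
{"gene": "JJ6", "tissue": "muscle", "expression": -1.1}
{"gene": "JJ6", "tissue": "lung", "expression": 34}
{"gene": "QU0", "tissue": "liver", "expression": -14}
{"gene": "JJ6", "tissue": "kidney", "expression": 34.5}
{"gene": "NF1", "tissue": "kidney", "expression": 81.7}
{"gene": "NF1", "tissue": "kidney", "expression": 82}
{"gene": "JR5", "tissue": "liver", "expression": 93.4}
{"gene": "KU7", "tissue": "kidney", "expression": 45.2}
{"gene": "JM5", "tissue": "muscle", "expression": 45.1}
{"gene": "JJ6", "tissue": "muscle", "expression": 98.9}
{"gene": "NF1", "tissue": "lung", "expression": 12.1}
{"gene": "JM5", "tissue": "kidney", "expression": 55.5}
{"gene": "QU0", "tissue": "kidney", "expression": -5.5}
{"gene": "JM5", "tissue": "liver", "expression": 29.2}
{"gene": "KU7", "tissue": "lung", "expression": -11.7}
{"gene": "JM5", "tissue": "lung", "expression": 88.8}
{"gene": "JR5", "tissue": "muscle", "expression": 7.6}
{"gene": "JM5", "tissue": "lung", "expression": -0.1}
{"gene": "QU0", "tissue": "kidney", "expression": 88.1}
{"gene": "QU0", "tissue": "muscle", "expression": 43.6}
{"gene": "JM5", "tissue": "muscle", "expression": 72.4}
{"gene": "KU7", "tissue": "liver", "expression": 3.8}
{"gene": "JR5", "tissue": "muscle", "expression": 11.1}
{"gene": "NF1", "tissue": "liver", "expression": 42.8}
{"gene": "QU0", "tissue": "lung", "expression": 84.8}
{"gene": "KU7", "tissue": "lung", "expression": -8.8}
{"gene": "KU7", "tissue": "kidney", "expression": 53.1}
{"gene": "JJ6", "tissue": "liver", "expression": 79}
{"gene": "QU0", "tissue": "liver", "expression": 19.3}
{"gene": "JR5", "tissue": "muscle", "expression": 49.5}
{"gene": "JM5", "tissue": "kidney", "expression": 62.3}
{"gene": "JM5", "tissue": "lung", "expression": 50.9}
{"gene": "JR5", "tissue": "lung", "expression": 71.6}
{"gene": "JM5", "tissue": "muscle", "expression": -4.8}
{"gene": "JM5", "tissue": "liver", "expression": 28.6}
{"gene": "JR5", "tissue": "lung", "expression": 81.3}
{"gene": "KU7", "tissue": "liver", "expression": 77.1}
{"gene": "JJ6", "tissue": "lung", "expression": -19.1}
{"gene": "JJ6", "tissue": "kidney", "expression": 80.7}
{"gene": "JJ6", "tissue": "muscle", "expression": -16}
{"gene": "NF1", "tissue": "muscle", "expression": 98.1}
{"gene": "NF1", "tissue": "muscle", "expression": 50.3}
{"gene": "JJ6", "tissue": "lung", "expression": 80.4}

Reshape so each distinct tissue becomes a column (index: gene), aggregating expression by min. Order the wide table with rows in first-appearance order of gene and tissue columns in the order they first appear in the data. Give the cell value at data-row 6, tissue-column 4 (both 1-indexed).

-4.8

With rows in first-appearance order of gene, row 6 is gene=JM5. tissue columns in first-appearance order: liver, kidney, lung, muscle; column 4 is muscle.
Long rows with gene=JM5, tissue=muscle: min(45.1, 72.4, -4.8) = -4.8.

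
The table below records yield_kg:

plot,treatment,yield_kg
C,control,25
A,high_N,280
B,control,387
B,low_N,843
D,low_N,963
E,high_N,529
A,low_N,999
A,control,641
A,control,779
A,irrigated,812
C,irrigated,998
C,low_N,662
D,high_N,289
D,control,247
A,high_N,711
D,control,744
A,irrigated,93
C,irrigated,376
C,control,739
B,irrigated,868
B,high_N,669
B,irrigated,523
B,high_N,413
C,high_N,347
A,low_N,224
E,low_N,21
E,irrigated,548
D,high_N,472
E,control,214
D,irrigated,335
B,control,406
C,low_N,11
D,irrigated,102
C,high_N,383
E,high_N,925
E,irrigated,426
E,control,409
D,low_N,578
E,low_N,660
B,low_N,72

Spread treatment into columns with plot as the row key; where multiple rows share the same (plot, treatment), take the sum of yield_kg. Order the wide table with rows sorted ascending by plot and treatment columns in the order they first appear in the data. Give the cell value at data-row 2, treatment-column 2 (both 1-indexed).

With rows sorted ascending by plot, row 2 is plot=B. treatment columns in first-appearance order: control, high_N, low_N, irrigated; column 2 is high_N.
Long rows with plot=B, treatment=high_N: 669 + 413 = 1082.

1082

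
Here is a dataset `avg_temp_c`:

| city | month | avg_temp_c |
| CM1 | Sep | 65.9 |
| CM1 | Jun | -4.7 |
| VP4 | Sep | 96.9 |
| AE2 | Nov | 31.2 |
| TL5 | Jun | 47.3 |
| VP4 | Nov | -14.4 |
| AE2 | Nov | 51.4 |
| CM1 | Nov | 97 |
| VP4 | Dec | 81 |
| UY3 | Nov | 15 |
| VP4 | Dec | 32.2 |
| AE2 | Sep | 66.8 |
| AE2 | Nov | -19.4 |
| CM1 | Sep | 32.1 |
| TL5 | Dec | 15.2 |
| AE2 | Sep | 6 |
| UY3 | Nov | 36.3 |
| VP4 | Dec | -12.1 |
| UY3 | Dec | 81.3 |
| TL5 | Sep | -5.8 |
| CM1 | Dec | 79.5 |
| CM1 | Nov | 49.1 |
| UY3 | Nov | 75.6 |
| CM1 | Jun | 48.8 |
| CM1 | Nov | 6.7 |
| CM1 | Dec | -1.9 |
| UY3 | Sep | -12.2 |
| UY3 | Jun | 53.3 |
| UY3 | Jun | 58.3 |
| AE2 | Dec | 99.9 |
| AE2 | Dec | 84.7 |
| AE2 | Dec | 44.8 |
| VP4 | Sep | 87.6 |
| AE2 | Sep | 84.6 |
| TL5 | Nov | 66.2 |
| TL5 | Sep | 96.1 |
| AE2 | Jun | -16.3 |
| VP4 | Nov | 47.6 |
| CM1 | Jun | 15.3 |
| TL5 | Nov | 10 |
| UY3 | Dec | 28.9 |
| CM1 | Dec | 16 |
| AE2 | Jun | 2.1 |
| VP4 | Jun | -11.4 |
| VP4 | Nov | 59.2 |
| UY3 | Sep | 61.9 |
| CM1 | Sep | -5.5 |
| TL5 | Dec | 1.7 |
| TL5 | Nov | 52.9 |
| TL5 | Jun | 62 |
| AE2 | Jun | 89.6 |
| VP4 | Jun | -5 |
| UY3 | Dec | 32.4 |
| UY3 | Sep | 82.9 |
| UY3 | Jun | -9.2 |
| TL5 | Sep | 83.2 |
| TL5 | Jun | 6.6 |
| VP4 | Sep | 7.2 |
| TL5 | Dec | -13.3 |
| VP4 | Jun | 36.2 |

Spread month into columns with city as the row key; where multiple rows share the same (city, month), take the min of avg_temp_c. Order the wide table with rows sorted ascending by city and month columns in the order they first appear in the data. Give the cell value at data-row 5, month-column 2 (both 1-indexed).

With rows sorted ascending by city, row 5 is city=VP4. month columns in first-appearance order: Sep, Jun, Nov, Dec; column 2 is Jun.
Long rows with city=VP4, month=Jun: min(-11.4, -5, 36.2) = -11.4.

-11.4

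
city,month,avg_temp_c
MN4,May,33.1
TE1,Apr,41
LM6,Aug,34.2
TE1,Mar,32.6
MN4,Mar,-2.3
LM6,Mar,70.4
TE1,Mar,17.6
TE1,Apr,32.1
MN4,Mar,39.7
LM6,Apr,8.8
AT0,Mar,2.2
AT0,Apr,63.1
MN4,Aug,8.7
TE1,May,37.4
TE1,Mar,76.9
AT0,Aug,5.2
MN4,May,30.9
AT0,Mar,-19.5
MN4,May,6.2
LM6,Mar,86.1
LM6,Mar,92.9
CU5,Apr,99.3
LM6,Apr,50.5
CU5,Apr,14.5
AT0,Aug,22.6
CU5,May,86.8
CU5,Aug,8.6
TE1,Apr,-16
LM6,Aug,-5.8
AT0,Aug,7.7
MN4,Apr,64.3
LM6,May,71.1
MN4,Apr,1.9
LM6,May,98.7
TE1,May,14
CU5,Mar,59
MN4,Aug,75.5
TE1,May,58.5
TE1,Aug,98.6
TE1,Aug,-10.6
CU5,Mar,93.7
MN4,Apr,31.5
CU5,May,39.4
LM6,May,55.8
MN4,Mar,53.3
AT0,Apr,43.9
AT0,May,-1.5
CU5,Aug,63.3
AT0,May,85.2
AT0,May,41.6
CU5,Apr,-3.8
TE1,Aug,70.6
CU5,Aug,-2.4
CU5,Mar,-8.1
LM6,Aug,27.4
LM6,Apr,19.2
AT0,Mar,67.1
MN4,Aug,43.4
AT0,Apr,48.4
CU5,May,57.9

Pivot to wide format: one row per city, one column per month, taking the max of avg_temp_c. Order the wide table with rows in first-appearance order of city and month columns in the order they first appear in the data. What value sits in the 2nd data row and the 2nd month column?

41

With rows in first-appearance order of city, row 2 is city=TE1. month columns in first-appearance order: May, Apr, Aug, Mar; column 2 is Apr.
Long rows with city=TE1, month=Apr: max(41, 32.1, -16) = 41.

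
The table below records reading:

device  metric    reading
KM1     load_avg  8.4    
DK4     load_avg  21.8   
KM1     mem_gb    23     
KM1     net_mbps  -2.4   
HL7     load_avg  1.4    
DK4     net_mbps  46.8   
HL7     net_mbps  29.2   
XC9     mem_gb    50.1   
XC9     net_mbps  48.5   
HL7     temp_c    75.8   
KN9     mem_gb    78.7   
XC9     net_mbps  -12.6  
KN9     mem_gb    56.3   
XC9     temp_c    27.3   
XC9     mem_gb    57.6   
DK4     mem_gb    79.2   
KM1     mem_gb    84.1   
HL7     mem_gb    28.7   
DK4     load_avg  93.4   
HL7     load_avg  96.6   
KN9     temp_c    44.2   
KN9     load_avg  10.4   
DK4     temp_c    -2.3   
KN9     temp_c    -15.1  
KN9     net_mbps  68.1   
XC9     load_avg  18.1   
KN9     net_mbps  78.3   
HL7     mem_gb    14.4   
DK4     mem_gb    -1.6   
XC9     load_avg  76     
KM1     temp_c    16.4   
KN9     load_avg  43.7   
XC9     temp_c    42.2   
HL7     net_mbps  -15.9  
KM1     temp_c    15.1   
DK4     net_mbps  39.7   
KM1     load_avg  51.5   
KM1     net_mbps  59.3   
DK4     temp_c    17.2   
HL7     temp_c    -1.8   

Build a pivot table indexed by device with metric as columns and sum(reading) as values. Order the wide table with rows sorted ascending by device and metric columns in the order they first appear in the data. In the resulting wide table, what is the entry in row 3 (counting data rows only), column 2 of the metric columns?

107.1

With rows sorted ascending by device, row 3 is device=KM1. metric columns in first-appearance order: load_avg, mem_gb, net_mbps, temp_c; column 2 is mem_gb.
Long rows with device=KM1, metric=mem_gb: 23 + 84.1 = 107.1.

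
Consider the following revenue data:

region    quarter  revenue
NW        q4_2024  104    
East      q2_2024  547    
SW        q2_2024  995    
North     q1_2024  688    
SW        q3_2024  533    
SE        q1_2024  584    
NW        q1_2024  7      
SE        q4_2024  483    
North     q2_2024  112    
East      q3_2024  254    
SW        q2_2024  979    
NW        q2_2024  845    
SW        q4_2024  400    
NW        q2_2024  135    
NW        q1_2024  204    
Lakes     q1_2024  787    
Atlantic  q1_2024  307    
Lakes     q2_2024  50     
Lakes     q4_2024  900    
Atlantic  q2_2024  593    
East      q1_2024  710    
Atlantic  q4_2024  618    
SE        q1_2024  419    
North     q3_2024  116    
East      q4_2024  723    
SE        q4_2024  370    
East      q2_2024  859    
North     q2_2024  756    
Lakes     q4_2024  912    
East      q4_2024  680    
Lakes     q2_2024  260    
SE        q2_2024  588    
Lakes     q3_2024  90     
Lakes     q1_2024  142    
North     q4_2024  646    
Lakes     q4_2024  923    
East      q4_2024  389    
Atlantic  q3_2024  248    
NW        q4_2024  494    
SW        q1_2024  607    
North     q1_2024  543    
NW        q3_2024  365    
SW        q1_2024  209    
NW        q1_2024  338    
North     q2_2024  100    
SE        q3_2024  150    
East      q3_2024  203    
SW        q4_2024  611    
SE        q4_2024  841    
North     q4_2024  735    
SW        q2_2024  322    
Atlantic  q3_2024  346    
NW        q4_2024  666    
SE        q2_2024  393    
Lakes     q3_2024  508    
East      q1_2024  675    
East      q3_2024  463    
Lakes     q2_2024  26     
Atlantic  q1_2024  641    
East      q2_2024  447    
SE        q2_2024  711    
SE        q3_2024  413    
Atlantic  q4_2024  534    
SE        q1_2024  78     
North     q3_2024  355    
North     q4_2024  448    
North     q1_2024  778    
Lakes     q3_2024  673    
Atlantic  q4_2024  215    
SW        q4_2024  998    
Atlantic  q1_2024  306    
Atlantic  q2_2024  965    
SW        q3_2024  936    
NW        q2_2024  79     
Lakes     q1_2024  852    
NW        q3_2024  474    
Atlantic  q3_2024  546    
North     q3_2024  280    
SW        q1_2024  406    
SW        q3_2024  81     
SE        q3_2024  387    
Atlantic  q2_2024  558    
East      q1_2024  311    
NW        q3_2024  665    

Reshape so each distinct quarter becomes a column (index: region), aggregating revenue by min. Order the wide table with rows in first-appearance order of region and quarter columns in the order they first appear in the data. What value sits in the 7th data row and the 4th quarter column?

With rows in first-appearance order of region, row 7 is region=Atlantic. quarter columns in first-appearance order: q4_2024, q2_2024, q1_2024, q3_2024; column 4 is q3_2024.
Long rows with region=Atlantic, quarter=q3_2024: min(248, 346, 546) = 248.

248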